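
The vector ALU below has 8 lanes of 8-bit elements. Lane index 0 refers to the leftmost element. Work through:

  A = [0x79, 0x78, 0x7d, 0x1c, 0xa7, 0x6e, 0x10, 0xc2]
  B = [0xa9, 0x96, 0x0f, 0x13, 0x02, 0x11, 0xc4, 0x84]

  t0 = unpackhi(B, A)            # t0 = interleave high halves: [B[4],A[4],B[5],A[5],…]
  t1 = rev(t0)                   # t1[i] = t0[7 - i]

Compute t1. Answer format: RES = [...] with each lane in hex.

RES = [0xc2, 0x84, 0x10, 0xc4, 0x6e, 0x11, 0xa7, 0x02]

  t0: 02 a7 11 6e c4 10 84 c2
  t1: c2 84 10 c4 6e 11 a7 02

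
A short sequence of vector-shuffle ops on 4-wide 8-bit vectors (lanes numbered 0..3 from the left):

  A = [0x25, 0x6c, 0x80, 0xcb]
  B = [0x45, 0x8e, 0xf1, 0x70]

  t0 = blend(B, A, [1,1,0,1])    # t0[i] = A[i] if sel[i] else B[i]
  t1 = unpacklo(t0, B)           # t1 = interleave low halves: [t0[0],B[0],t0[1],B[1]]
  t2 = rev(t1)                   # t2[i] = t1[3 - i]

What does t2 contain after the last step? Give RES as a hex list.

RES = [ 0x8e  0x6c  0x45  0x25 ]

→ t0 |25|6c|f1|cb|
→ t1 |25|45|6c|8e|
→ t2 |8e|6c|45|25|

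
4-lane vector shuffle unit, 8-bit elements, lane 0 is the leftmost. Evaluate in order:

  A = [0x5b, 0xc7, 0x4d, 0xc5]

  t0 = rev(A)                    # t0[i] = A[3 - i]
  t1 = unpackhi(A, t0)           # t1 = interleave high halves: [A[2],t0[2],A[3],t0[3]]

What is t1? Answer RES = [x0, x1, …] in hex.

→ t0 |c5|4d|c7|5b|
→ t1 |4d|c7|c5|5b|

RES = [ 0x4d  0xc7  0xc5  0x5b ]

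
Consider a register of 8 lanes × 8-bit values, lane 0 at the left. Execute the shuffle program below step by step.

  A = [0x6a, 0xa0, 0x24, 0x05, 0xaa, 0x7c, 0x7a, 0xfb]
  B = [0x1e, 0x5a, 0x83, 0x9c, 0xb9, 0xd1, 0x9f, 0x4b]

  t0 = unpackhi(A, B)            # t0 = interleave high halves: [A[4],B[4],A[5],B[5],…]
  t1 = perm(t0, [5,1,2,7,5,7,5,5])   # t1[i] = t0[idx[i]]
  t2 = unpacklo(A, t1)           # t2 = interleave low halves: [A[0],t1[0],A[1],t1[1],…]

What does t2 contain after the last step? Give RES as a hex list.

→ t0 |aa|b9|7c|d1|7a|9f|fb|4b|
→ t1 |9f|b9|7c|4b|9f|4b|9f|9f|
→ t2 |6a|9f|a0|b9|24|7c|05|4b|

RES = [0x6a, 0x9f, 0xa0, 0xb9, 0x24, 0x7c, 0x05, 0x4b]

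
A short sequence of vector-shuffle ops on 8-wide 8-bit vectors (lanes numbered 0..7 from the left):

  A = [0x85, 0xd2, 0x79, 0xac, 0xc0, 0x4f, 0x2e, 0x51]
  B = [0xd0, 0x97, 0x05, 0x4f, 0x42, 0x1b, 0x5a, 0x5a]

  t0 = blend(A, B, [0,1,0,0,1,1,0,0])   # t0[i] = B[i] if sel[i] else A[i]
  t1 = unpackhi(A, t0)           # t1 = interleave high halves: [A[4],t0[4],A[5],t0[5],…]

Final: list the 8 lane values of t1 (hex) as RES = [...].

RES = [0xc0, 0x42, 0x4f, 0x1b, 0x2e, 0x2e, 0x51, 0x51]

→ t0 |85|97|79|ac|42|1b|2e|51|
→ t1 |c0|42|4f|1b|2e|2e|51|51|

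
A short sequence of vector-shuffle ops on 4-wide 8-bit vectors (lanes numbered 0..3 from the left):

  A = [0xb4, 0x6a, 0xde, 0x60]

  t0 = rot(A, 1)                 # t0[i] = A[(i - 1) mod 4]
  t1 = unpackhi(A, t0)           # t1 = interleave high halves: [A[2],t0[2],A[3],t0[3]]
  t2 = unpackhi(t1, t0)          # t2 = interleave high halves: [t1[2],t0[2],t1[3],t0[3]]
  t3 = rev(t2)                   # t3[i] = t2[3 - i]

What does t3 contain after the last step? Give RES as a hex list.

RES = [ 0xde  0xde  0x6a  0x60 ]

t0 = [0x60, 0xb4, 0x6a, 0xde]
t1 = [0xde, 0x6a, 0x60, 0xde]
t2 = [0x60, 0x6a, 0xde, 0xde]
t3 = [0xde, 0xde, 0x6a, 0x60]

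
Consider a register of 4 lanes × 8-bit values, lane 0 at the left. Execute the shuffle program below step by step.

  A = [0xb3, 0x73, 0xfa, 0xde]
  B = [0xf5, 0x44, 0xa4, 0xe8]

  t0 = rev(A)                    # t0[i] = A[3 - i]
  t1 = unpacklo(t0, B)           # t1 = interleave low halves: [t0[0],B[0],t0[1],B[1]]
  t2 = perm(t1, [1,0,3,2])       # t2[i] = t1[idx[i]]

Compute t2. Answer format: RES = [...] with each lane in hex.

RES = [ 0xf5  0xde  0x44  0xfa ]

  t0: de fa 73 b3
  t1: de f5 fa 44
  t2: f5 de 44 fa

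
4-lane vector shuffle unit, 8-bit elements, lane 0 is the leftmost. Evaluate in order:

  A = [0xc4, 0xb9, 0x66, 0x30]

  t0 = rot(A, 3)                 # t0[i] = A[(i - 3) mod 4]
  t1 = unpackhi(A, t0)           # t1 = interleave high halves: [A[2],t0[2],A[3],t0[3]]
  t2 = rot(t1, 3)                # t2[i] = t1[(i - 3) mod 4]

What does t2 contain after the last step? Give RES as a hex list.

  t0: b9 66 30 c4
  t1: 66 30 30 c4
  t2: 30 30 c4 66

RES = [ 0x30  0x30  0xc4  0x66 ]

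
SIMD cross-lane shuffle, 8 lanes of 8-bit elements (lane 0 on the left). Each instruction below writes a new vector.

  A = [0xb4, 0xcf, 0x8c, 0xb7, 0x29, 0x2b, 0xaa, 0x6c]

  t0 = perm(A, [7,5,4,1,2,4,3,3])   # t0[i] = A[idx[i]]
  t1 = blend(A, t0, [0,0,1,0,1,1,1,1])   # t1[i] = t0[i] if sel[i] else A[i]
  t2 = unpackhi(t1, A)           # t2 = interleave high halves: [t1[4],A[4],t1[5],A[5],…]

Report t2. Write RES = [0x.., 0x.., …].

RES = [0x8c, 0x29, 0x29, 0x2b, 0xb7, 0xaa, 0xb7, 0x6c]

t0 = [0x6c, 0x2b, 0x29, 0xcf, 0x8c, 0x29, 0xb7, 0xb7]
t1 = [0xb4, 0xcf, 0x29, 0xb7, 0x8c, 0x29, 0xb7, 0xb7]
t2 = [0x8c, 0x29, 0x29, 0x2b, 0xb7, 0xaa, 0xb7, 0x6c]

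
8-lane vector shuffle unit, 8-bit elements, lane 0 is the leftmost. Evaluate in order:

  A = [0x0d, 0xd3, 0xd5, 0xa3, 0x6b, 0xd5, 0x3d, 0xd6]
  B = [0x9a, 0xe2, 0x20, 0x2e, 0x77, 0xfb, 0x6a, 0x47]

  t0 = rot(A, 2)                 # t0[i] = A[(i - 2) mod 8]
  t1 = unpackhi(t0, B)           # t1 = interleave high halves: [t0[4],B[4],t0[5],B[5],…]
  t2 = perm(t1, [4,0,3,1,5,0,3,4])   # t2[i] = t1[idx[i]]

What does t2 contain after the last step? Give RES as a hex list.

RES = [0x6b, 0xd5, 0xfb, 0x77, 0x6a, 0xd5, 0xfb, 0x6b]

t0 = [0x3d, 0xd6, 0x0d, 0xd3, 0xd5, 0xa3, 0x6b, 0xd5]
t1 = [0xd5, 0x77, 0xa3, 0xfb, 0x6b, 0x6a, 0xd5, 0x47]
t2 = [0x6b, 0xd5, 0xfb, 0x77, 0x6a, 0xd5, 0xfb, 0x6b]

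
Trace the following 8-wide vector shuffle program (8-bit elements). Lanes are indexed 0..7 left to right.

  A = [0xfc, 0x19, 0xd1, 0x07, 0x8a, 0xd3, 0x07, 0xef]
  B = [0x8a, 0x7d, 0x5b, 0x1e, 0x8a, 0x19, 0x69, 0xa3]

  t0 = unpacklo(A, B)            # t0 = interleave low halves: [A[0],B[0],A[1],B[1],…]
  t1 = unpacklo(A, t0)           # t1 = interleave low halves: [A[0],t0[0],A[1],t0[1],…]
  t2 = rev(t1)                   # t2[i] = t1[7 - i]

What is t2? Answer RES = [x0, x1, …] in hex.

  t0: fc 8a 19 7d d1 5b 07 1e
  t1: fc fc 19 8a d1 19 07 7d
  t2: 7d 07 19 d1 8a 19 fc fc

RES = [ 0x7d  0x07  0x19  0xd1  0x8a  0x19  0xfc  0xfc ]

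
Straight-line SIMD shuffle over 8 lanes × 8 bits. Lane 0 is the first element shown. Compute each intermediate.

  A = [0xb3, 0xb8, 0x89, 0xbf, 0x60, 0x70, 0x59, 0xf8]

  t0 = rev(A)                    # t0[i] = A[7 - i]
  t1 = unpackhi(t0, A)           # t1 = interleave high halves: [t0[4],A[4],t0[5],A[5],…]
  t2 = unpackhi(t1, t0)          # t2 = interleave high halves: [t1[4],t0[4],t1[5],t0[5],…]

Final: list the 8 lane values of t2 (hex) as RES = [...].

RES = [ 0xb8  0xbf  0x59  0x89  0xb3  0xb8  0xf8  0xb3 ]

  t0: f8 59 70 60 bf 89 b8 b3
  t1: bf 60 89 70 b8 59 b3 f8
  t2: b8 bf 59 89 b3 b8 f8 b3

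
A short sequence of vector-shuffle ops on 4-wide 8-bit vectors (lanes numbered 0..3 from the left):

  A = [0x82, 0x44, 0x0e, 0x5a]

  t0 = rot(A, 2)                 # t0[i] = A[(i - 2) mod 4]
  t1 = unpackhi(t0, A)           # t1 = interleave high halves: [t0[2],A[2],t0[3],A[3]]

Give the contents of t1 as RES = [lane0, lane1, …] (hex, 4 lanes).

t0 = [0x0e, 0x5a, 0x82, 0x44]
t1 = [0x82, 0x0e, 0x44, 0x5a]

RES = [ 0x82  0x0e  0x44  0x5a ]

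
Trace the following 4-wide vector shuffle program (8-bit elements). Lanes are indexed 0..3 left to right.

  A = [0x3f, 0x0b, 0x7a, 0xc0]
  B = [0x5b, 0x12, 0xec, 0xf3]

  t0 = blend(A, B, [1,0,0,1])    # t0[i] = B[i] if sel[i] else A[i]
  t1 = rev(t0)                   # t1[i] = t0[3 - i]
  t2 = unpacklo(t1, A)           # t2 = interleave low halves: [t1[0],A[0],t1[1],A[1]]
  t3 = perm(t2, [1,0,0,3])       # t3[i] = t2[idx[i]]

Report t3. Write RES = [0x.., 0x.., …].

RES = [ 0x3f  0xf3  0xf3  0x0b ]

t0 = [0x5b, 0x0b, 0x7a, 0xf3]
t1 = [0xf3, 0x7a, 0x0b, 0x5b]
t2 = [0xf3, 0x3f, 0x7a, 0x0b]
t3 = [0x3f, 0xf3, 0xf3, 0x0b]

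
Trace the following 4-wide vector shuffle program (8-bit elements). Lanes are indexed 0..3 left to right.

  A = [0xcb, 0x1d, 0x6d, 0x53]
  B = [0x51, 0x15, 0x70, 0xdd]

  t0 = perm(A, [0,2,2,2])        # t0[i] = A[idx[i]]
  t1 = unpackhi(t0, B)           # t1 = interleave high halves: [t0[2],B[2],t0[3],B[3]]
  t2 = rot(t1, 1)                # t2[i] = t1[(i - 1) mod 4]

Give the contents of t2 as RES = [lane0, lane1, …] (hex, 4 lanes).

t0 = [0xcb, 0x6d, 0x6d, 0x6d]
t1 = [0x6d, 0x70, 0x6d, 0xdd]
t2 = [0xdd, 0x6d, 0x70, 0x6d]

RES = [ 0xdd  0x6d  0x70  0x6d ]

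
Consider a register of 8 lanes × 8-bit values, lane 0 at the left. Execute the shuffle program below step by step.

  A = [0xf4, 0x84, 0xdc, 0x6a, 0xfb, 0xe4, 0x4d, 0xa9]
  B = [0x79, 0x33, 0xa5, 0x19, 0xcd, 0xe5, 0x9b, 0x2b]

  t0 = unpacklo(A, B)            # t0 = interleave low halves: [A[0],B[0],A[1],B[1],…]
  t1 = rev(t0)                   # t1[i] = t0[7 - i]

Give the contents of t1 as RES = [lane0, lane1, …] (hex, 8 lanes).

t0 = [0xf4, 0x79, 0x84, 0x33, 0xdc, 0xa5, 0x6a, 0x19]
t1 = [0x19, 0x6a, 0xa5, 0xdc, 0x33, 0x84, 0x79, 0xf4]

RES = [0x19, 0x6a, 0xa5, 0xdc, 0x33, 0x84, 0x79, 0xf4]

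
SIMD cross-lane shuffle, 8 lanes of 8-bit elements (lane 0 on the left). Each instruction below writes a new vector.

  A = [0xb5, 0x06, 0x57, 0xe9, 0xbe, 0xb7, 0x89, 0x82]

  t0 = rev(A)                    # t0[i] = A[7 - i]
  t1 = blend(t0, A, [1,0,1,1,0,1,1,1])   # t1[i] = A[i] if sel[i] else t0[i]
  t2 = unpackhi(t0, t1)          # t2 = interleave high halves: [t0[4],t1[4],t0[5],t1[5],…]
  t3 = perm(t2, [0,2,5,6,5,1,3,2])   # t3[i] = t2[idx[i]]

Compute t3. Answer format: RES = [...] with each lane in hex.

  t0: 82 89 b7 be e9 57 06 b5
  t1: b5 89 57 e9 e9 b7 89 82
  t2: e9 e9 57 b7 06 89 b5 82
  t3: e9 57 89 b5 89 e9 b7 57

RES = [0xe9, 0x57, 0x89, 0xb5, 0x89, 0xe9, 0xb7, 0x57]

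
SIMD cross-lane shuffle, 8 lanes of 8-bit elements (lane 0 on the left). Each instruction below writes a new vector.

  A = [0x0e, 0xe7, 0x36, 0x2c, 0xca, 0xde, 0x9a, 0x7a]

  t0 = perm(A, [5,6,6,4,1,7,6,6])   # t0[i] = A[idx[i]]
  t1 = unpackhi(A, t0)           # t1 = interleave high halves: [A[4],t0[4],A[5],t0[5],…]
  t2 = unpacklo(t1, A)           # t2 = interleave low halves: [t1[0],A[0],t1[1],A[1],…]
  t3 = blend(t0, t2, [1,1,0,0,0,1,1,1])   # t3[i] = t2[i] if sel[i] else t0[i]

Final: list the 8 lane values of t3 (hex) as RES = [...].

t0 = [0xde, 0x9a, 0x9a, 0xca, 0xe7, 0x7a, 0x9a, 0x9a]
t1 = [0xca, 0xe7, 0xde, 0x7a, 0x9a, 0x9a, 0x7a, 0x9a]
t2 = [0xca, 0x0e, 0xe7, 0xe7, 0xde, 0x36, 0x7a, 0x2c]
t3 = [0xca, 0x0e, 0x9a, 0xca, 0xe7, 0x36, 0x7a, 0x2c]

RES = [0xca, 0x0e, 0x9a, 0xca, 0xe7, 0x36, 0x7a, 0x2c]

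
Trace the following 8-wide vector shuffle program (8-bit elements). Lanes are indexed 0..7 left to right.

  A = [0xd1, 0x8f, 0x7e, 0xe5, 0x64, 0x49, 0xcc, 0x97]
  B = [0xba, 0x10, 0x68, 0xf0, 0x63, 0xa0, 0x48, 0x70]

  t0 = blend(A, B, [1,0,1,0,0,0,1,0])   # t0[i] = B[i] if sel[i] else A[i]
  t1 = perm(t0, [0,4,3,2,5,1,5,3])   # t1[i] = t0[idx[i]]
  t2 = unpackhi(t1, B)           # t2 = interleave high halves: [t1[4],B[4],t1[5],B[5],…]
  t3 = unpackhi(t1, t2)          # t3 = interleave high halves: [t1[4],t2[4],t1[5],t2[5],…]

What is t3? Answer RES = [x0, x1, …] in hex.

RES = [ 0x49  0x49  0x8f  0x48  0x49  0xe5  0xe5  0x70 ]

  t0: ba 8f 68 e5 64 49 48 97
  t1: ba 64 e5 68 49 8f 49 e5
  t2: 49 63 8f a0 49 48 e5 70
  t3: 49 49 8f 48 49 e5 e5 70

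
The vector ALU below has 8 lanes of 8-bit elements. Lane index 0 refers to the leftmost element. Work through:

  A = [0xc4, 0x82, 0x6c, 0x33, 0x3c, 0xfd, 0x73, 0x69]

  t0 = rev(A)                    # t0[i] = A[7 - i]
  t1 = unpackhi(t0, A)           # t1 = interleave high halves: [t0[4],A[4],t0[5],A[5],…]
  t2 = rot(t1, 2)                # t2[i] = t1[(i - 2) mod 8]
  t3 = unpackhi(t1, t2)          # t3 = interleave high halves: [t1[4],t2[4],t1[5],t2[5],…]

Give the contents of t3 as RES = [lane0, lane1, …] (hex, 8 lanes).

RES = [ 0x82  0x6c  0x73  0xfd  0xc4  0x82  0x69  0x73 ]

→ t0 |69|73|fd|3c|33|6c|82|c4|
→ t1 |33|3c|6c|fd|82|73|c4|69|
→ t2 |c4|69|33|3c|6c|fd|82|73|
→ t3 |82|6c|73|fd|c4|82|69|73|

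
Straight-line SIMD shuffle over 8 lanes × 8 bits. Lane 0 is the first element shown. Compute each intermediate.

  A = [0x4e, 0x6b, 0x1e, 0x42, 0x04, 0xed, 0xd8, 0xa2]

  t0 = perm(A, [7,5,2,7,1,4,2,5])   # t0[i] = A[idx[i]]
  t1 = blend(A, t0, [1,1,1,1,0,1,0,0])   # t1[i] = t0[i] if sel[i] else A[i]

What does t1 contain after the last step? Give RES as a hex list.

→ t0 |a2|ed|1e|a2|6b|04|1e|ed|
→ t1 |a2|ed|1e|a2|04|04|d8|a2|

RES = [ 0xa2  0xed  0x1e  0xa2  0x04  0x04  0xd8  0xa2 ]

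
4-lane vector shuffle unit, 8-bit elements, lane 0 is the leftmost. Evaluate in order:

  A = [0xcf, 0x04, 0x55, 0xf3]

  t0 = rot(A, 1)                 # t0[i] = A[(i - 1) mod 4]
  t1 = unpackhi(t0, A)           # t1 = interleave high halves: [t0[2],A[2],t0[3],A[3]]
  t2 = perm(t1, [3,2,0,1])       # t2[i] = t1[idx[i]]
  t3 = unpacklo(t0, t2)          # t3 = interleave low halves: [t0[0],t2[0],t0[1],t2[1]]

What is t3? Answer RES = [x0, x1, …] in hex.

t0 = [0xf3, 0xcf, 0x04, 0x55]
t1 = [0x04, 0x55, 0x55, 0xf3]
t2 = [0xf3, 0x55, 0x04, 0x55]
t3 = [0xf3, 0xf3, 0xcf, 0x55]

RES = [ 0xf3  0xf3  0xcf  0x55 ]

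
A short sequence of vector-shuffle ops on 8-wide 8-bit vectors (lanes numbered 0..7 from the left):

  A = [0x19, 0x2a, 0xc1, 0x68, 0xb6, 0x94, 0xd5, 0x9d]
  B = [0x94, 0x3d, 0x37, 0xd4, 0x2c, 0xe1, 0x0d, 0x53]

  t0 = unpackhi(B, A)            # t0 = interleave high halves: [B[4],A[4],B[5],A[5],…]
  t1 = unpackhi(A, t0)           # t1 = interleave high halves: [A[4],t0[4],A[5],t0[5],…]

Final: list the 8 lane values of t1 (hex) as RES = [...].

→ t0 |2c|b6|e1|94|0d|d5|53|9d|
→ t1 |b6|0d|94|d5|d5|53|9d|9d|

RES = [ 0xb6  0x0d  0x94  0xd5  0xd5  0x53  0x9d  0x9d ]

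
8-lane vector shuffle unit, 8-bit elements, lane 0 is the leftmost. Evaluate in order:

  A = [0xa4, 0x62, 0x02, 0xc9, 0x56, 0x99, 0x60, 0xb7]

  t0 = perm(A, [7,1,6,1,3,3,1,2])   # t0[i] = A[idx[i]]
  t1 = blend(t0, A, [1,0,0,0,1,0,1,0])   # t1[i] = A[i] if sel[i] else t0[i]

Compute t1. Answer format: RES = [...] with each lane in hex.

→ t0 |b7|62|60|62|c9|c9|62|02|
→ t1 |a4|62|60|62|56|c9|60|02|

RES = [0xa4, 0x62, 0x60, 0x62, 0x56, 0xc9, 0x60, 0x02]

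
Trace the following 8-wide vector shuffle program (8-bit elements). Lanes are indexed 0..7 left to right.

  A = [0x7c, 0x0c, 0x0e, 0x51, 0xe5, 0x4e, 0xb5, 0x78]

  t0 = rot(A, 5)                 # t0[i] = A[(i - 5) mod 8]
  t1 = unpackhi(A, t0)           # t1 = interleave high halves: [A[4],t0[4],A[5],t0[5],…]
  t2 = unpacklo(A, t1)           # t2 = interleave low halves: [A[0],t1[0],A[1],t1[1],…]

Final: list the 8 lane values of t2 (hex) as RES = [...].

  t0: 51 e5 4e b5 78 7c 0c 0e
  t1: e5 78 4e 7c b5 0c 78 0e
  t2: 7c e5 0c 78 0e 4e 51 7c

RES = [0x7c, 0xe5, 0x0c, 0x78, 0x0e, 0x4e, 0x51, 0x7c]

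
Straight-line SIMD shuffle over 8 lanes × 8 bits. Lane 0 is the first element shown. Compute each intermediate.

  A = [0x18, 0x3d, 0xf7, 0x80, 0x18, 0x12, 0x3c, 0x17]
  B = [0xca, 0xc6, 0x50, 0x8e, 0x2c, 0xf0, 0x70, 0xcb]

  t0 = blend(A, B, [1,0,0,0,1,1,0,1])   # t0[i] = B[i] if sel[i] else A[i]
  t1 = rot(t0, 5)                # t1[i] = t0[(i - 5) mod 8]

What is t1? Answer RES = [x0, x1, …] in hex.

RES = [0x80, 0x2c, 0xf0, 0x3c, 0xcb, 0xca, 0x3d, 0xf7]

  t0: ca 3d f7 80 2c f0 3c cb
  t1: 80 2c f0 3c cb ca 3d f7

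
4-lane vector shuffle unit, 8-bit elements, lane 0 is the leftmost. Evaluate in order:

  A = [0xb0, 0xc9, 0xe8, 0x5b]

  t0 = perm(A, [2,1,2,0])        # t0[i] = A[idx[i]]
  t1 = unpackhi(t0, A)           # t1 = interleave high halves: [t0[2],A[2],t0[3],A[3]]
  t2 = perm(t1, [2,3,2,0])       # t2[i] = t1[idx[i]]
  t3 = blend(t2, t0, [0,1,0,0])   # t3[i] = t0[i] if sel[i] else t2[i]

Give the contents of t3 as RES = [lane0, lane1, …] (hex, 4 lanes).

  t0: e8 c9 e8 b0
  t1: e8 e8 b0 5b
  t2: b0 5b b0 e8
  t3: b0 c9 b0 e8

RES = [ 0xb0  0xc9  0xb0  0xe8 ]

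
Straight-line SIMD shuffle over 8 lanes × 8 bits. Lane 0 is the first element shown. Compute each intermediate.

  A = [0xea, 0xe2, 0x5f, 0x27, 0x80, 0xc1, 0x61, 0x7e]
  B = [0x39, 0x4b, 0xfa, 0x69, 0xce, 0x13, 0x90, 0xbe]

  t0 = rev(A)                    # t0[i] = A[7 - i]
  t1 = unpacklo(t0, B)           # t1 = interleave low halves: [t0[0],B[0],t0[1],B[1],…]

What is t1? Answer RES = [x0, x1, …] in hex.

RES = [0x7e, 0x39, 0x61, 0x4b, 0xc1, 0xfa, 0x80, 0x69]

  t0: 7e 61 c1 80 27 5f e2 ea
  t1: 7e 39 61 4b c1 fa 80 69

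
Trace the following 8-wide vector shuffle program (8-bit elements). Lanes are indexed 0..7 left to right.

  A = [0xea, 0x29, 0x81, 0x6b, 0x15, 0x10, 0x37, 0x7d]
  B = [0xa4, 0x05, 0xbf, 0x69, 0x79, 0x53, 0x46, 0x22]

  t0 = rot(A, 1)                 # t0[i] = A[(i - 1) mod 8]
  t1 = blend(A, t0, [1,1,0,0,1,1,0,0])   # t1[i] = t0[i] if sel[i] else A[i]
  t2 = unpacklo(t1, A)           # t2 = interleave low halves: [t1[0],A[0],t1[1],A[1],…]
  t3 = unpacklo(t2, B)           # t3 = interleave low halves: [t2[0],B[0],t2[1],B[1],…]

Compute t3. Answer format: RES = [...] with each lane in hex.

RES = [0x7d, 0xa4, 0xea, 0x05, 0xea, 0xbf, 0x29, 0x69]

t0 = [0x7d, 0xea, 0x29, 0x81, 0x6b, 0x15, 0x10, 0x37]
t1 = [0x7d, 0xea, 0x81, 0x6b, 0x6b, 0x15, 0x37, 0x7d]
t2 = [0x7d, 0xea, 0xea, 0x29, 0x81, 0x81, 0x6b, 0x6b]
t3 = [0x7d, 0xa4, 0xea, 0x05, 0xea, 0xbf, 0x29, 0x69]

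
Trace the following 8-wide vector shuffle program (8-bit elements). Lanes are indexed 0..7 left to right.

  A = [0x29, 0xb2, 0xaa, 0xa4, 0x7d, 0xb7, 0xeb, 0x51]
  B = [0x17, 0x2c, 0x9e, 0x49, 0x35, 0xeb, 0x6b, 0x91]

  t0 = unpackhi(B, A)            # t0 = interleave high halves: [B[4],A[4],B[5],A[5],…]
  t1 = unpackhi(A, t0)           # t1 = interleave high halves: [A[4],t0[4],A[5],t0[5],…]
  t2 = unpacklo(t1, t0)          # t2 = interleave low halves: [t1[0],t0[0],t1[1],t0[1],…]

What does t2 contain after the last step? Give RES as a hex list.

RES = [0x7d, 0x35, 0x6b, 0x7d, 0xb7, 0xeb, 0xeb, 0xb7]

→ t0 |35|7d|eb|b7|6b|eb|91|51|
→ t1 |7d|6b|b7|eb|eb|91|51|51|
→ t2 |7d|35|6b|7d|b7|eb|eb|b7|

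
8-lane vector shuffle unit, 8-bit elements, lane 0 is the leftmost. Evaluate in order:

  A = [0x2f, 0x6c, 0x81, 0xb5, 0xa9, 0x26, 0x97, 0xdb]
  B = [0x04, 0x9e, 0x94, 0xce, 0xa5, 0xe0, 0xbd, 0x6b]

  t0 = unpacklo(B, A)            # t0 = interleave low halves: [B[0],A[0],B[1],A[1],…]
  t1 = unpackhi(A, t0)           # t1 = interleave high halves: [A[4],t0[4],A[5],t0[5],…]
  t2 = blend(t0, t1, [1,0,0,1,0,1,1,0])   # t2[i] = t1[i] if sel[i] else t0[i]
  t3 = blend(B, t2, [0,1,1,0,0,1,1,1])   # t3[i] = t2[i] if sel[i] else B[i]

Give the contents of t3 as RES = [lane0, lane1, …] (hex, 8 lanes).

→ t0 |04|2f|9e|6c|94|81|ce|b5|
→ t1 |a9|94|26|81|97|ce|db|b5|
→ t2 |a9|2f|9e|81|94|ce|db|b5|
→ t3 |04|2f|9e|ce|a5|ce|db|b5|

RES = [ 0x04  0x2f  0x9e  0xce  0xa5  0xce  0xdb  0xb5 ]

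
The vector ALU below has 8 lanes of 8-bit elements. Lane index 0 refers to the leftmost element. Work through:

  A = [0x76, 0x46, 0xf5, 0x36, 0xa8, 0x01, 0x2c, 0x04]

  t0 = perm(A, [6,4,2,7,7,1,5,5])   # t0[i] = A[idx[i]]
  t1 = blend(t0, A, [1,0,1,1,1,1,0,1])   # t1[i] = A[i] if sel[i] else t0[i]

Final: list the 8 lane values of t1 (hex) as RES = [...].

RES = [0x76, 0xa8, 0xf5, 0x36, 0xa8, 0x01, 0x01, 0x04]

  t0: 2c a8 f5 04 04 46 01 01
  t1: 76 a8 f5 36 a8 01 01 04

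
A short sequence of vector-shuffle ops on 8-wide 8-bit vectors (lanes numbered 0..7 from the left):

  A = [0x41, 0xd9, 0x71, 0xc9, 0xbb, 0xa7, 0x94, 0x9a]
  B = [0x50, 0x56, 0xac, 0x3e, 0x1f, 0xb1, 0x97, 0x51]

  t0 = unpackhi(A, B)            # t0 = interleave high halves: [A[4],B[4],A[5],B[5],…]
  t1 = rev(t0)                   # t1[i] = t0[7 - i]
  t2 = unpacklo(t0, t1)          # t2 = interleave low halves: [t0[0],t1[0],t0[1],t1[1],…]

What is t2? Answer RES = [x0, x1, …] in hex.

t0 = [0xbb, 0x1f, 0xa7, 0xb1, 0x94, 0x97, 0x9a, 0x51]
t1 = [0x51, 0x9a, 0x97, 0x94, 0xb1, 0xa7, 0x1f, 0xbb]
t2 = [0xbb, 0x51, 0x1f, 0x9a, 0xa7, 0x97, 0xb1, 0x94]

RES = [ 0xbb  0x51  0x1f  0x9a  0xa7  0x97  0xb1  0x94 ]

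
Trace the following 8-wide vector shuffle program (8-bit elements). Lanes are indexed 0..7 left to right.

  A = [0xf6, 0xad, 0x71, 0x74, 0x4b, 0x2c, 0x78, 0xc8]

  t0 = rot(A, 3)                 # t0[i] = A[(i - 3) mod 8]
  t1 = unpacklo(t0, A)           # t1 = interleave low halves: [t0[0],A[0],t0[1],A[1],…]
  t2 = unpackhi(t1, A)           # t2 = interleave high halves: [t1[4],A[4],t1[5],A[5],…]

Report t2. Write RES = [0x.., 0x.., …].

  t0: 2c 78 c8 f6 ad 71 74 4b
  t1: 2c f6 78 ad c8 71 f6 74
  t2: c8 4b 71 2c f6 78 74 c8

RES = [0xc8, 0x4b, 0x71, 0x2c, 0xf6, 0x78, 0x74, 0xc8]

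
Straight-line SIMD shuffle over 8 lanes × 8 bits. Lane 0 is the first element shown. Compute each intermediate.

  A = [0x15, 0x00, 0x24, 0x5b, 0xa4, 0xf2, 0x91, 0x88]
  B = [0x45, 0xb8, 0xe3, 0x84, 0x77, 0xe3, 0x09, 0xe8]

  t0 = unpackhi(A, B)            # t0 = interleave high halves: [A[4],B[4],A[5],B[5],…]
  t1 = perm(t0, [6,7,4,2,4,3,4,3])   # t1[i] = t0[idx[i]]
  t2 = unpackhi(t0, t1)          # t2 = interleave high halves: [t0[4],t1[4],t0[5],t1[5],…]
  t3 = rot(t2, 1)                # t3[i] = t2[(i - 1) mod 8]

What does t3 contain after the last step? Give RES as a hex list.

RES = [ 0xe3  0x91  0x91  0x09  0xe3  0x88  0x91  0xe8 ]

t0 = [0xa4, 0x77, 0xf2, 0xe3, 0x91, 0x09, 0x88, 0xe8]
t1 = [0x88, 0xe8, 0x91, 0xf2, 0x91, 0xe3, 0x91, 0xe3]
t2 = [0x91, 0x91, 0x09, 0xe3, 0x88, 0x91, 0xe8, 0xe3]
t3 = [0xe3, 0x91, 0x91, 0x09, 0xe3, 0x88, 0x91, 0xe8]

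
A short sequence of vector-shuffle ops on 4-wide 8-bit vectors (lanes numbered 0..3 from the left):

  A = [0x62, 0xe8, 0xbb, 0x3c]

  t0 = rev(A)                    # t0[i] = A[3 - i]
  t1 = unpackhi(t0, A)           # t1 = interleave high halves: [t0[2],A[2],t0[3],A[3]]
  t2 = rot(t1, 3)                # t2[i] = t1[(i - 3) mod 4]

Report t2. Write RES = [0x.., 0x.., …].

RES = [ 0xbb  0x62  0x3c  0xe8 ]

  t0: 3c bb e8 62
  t1: e8 bb 62 3c
  t2: bb 62 3c e8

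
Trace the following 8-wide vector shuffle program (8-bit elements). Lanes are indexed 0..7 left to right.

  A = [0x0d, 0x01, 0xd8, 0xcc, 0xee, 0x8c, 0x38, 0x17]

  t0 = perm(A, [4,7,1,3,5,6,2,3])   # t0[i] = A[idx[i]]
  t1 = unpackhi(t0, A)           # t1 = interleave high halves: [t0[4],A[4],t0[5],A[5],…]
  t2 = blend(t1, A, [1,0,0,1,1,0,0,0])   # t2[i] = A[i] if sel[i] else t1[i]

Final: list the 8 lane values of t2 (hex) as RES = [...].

t0 = [0xee, 0x17, 0x01, 0xcc, 0x8c, 0x38, 0xd8, 0xcc]
t1 = [0x8c, 0xee, 0x38, 0x8c, 0xd8, 0x38, 0xcc, 0x17]
t2 = [0x0d, 0xee, 0x38, 0xcc, 0xee, 0x38, 0xcc, 0x17]

RES = [0x0d, 0xee, 0x38, 0xcc, 0xee, 0x38, 0xcc, 0x17]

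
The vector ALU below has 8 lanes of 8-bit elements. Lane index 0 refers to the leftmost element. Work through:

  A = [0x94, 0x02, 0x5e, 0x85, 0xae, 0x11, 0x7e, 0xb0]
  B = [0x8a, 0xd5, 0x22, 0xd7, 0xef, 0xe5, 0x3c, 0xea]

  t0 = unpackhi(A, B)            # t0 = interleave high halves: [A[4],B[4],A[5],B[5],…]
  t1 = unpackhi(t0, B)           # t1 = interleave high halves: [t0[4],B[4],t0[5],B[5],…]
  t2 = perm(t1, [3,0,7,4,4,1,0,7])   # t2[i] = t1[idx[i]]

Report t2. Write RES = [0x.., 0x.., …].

RES = [ 0xe5  0x7e  0xea  0xb0  0xb0  0xef  0x7e  0xea ]

→ t0 |ae|ef|11|e5|7e|3c|b0|ea|
→ t1 |7e|ef|3c|e5|b0|3c|ea|ea|
→ t2 |e5|7e|ea|b0|b0|ef|7e|ea|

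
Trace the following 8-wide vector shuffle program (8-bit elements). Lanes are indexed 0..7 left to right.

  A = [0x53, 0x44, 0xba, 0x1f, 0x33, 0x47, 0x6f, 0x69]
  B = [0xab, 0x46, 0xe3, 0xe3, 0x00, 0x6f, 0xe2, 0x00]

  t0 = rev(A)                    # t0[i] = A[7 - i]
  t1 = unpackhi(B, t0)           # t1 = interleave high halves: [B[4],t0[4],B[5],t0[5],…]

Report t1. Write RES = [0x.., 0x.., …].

→ t0 |69|6f|47|33|1f|ba|44|53|
→ t1 |00|1f|6f|ba|e2|44|00|53|

RES = [ 0x00  0x1f  0x6f  0xba  0xe2  0x44  0x00  0x53 ]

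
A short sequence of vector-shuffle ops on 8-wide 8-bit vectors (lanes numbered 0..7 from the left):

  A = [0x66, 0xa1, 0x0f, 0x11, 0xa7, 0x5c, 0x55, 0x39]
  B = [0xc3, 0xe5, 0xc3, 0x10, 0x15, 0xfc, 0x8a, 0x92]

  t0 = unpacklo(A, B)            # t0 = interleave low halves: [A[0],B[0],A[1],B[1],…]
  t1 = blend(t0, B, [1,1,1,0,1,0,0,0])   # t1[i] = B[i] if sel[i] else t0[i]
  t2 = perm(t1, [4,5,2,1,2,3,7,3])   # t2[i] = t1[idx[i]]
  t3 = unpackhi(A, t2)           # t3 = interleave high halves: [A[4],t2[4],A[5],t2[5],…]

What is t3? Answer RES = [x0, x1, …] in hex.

  t0: 66 c3 a1 e5 0f c3 11 10
  t1: c3 e5 c3 e5 15 c3 11 10
  t2: 15 c3 c3 e5 c3 e5 10 e5
  t3: a7 c3 5c e5 55 10 39 e5

RES = [ 0xa7  0xc3  0x5c  0xe5  0x55  0x10  0x39  0xe5 ]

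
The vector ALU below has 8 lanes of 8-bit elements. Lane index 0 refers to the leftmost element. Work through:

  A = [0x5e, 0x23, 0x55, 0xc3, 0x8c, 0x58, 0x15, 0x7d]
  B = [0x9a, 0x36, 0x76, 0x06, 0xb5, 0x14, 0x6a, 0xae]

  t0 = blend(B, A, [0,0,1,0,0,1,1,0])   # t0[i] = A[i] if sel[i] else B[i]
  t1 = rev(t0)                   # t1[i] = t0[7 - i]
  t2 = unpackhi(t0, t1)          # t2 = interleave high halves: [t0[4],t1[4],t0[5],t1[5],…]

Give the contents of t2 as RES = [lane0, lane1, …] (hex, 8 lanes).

→ t0 |9a|36|55|06|b5|58|15|ae|
→ t1 |ae|15|58|b5|06|55|36|9a|
→ t2 |b5|06|58|55|15|36|ae|9a|

RES = [ 0xb5  0x06  0x58  0x55  0x15  0x36  0xae  0x9a ]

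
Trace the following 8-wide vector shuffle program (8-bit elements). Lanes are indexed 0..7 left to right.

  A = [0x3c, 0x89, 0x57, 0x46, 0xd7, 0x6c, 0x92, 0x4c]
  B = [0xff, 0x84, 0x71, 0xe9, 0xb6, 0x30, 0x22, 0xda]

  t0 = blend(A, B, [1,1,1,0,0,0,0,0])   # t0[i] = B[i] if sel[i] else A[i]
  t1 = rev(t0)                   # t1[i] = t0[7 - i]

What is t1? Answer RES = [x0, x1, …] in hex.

RES = [0x4c, 0x92, 0x6c, 0xd7, 0x46, 0x71, 0x84, 0xff]

t0 = [0xff, 0x84, 0x71, 0x46, 0xd7, 0x6c, 0x92, 0x4c]
t1 = [0x4c, 0x92, 0x6c, 0xd7, 0x46, 0x71, 0x84, 0xff]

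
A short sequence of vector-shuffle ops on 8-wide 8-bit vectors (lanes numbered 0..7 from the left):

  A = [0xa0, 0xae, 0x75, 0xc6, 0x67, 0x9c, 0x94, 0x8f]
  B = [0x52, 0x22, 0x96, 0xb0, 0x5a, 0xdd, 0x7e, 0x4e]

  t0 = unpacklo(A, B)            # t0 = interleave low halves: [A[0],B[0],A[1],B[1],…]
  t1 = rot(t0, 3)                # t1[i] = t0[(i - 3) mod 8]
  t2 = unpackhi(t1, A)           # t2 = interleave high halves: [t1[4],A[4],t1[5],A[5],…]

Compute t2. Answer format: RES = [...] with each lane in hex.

t0 = [0xa0, 0x52, 0xae, 0x22, 0x75, 0x96, 0xc6, 0xb0]
t1 = [0x96, 0xc6, 0xb0, 0xa0, 0x52, 0xae, 0x22, 0x75]
t2 = [0x52, 0x67, 0xae, 0x9c, 0x22, 0x94, 0x75, 0x8f]

RES = [ 0x52  0x67  0xae  0x9c  0x22  0x94  0x75  0x8f ]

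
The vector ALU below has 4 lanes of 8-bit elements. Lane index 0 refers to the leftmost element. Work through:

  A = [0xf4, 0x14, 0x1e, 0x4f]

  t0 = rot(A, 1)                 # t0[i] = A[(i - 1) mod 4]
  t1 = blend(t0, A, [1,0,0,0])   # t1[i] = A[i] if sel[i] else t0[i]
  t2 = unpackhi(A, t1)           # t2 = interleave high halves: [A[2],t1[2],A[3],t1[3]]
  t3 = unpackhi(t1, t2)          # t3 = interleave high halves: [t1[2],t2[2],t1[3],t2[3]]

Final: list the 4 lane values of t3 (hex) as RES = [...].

RES = [ 0x14  0x4f  0x1e  0x1e ]

→ t0 |4f|f4|14|1e|
→ t1 |f4|f4|14|1e|
→ t2 |1e|14|4f|1e|
→ t3 |14|4f|1e|1e|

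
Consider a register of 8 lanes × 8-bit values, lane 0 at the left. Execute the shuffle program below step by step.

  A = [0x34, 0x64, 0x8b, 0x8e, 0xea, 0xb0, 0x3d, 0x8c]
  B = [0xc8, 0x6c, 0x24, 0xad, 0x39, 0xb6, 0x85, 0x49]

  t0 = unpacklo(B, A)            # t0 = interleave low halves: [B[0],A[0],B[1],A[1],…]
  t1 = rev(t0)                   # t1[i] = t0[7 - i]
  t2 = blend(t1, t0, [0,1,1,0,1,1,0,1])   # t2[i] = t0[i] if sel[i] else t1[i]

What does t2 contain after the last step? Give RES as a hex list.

→ t0 |c8|34|6c|64|24|8b|ad|8e|
→ t1 |8e|ad|8b|24|64|6c|34|c8|
→ t2 |8e|34|6c|24|24|8b|34|8e|

RES = [0x8e, 0x34, 0x6c, 0x24, 0x24, 0x8b, 0x34, 0x8e]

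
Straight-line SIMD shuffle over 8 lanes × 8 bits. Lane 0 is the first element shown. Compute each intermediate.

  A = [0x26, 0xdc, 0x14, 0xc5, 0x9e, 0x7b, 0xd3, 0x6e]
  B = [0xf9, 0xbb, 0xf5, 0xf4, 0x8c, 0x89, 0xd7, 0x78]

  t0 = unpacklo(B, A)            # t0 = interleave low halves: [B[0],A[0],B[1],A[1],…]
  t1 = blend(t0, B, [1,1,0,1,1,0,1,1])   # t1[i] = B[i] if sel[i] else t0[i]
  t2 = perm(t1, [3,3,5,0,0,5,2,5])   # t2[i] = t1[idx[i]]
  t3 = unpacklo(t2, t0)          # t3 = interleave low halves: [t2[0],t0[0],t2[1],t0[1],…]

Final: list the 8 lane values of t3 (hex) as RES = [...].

RES = [0xf4, 0xf9, 0xf4, 0x26, 0x14, 0xbb, 0xf9, 0xdc]

t0 = [0xf9, 0x26, 0xbb, 0xdc, 0xf5, 0x14, 0xf4, 0xc5]
t1 = [0xf9, 0xbb, 0xbb, 0xf4, 0x8c, 0x14, 0xd7, 0x78]
t2 = [0xf4, 0xf4, 0x14, 0xf9, 0xf9, 0x14, 0xbb, 0x14]
t3 = [0xf4, 0xf9, 0xf4, 0x26, 0x14, 0xbb, 0xf9, 0xdc]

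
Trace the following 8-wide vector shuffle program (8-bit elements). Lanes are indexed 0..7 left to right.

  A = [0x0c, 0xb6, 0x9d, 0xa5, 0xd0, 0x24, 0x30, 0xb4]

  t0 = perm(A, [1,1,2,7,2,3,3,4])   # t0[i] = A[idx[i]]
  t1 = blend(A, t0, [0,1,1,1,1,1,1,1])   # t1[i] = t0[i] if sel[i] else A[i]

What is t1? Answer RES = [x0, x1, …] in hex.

t0 = [0xb6, 0xb6, 0x9d, 0xb4, 0x9d, 0xa5, 0xa5, 0xd0]
t1 = [0x0c, 0xb6, 0x9d, 0xb4, 0x9d, 0xa5, 0xa5, 0xd0]

RES = [0x0c, 0xb6, 0x9d, 0xb4, 0x9d, 0xa5, 0xa5, 0xd0]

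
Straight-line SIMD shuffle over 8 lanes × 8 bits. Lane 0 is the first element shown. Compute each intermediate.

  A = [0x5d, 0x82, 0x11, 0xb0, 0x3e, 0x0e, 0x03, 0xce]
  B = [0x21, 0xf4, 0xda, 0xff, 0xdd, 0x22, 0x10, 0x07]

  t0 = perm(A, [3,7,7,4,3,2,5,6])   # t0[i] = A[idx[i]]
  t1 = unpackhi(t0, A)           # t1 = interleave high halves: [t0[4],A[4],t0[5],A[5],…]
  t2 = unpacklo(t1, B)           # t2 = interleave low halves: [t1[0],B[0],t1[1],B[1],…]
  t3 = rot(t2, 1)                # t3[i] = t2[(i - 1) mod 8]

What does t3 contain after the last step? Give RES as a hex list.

  t0: b0 ce ce 3e b0 11 0e 03
  t1: b0 3e 11 0e 0e 03 03 ce
  t2: b0 21 3e f4 11 da 0e ff
  t3: ff b0 21 3e f4 11 da 0e

RES = [0xff, 0xb0, 0x21, 0x3e, 0xf4, 0x11, 0xda, 0x0e]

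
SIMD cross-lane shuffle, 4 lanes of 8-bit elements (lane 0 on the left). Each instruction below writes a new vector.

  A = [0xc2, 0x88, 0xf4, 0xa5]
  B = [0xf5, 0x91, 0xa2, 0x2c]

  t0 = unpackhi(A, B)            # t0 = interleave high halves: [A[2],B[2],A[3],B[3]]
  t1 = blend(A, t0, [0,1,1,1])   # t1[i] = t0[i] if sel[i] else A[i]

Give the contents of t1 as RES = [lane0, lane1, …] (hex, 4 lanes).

RES = [ 0xc2  0xa2  0xa5  0x2c ]

t0 = [0xf4, 0xa2, 0xa5, 0x2c]
t1 = [0xc2, 0xa2, 0xa5, 0x2c]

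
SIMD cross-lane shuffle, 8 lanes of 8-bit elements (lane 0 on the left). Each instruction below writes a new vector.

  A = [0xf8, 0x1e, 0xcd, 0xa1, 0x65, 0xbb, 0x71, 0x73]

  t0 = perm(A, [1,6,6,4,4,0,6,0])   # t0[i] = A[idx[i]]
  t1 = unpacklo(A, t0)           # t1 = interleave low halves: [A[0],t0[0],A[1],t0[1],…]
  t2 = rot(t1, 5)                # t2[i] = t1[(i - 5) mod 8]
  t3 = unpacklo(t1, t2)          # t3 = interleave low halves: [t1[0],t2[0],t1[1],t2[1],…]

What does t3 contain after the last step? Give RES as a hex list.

  t0: 1e 71 71 65 65 f8 71 f8
  t1: f8 1e 1e 71 cd 71 a1 65
  t2: 71 cd 71 a1 65 f8 1e 1e
  t3: f8 71 1e cd 1e 71 71 a1

RES = [0xf8, 0x71, 0x1e, 0xcd, 0x1e, 0x71, 0x71, 0xa1]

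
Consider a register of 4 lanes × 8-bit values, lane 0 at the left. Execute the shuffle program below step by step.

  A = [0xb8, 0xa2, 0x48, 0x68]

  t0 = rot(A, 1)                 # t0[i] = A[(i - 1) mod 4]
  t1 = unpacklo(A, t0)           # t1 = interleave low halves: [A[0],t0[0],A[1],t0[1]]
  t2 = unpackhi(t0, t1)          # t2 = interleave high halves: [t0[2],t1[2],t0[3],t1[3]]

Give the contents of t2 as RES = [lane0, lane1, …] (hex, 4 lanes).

RES = [ 0xa2  0xa2  0x48  0xb8 ]

t0 = [0x68, 0xb8, 0xa2, 0x48]
t1 = [0xb8, 0x68, 0xa2, 0xb8]
t2 = [0xa2, 0xa2, 0x48, 0xb8]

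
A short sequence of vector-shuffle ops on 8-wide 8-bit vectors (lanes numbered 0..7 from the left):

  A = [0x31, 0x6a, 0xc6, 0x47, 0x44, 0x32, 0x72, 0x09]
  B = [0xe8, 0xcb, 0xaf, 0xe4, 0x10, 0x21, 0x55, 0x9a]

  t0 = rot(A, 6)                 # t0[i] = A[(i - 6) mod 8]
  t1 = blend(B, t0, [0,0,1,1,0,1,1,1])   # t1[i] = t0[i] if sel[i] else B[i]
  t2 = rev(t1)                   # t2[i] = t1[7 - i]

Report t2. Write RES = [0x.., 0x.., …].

RES = [ 0x6a  0x31  0x09  0x10  0x32  0x44  0xcb  0xe8 ]

  t0: c6 47 44 32 72 09 31 6a
  t1: e8 cb 44 32 10 09 31 6a
  t2: 6a 31 09 10 32 44 cb e8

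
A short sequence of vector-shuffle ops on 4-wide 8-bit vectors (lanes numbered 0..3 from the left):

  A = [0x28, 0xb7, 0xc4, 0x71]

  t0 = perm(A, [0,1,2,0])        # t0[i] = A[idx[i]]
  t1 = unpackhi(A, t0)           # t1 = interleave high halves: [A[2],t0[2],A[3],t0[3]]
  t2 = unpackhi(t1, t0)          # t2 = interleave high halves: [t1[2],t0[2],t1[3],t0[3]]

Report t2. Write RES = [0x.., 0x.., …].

→ t0 |28|b7|c4|28|
→ t1 |c4|c4|71|28|
→ t2 |71|c4|28|28|

RES = [0x71, 0xc4, 0x28, 0x28]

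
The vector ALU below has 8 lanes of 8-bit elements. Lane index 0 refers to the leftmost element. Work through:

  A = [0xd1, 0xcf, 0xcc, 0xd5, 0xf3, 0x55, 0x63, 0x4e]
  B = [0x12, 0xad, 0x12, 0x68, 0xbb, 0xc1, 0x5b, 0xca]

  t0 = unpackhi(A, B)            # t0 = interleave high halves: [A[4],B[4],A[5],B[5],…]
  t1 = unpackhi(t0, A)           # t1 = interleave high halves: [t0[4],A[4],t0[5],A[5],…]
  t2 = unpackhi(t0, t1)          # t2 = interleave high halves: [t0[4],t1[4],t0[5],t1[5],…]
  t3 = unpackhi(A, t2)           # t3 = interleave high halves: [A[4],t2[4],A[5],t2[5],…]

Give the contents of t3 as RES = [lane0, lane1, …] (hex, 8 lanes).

RES = [ 0xf3  0x4e  0x55  0xca  0x63  0xca  0x4e  0x4e ]

→ t0 |f3|bb|55|c1|63|5b|4e|ca|
→ t1 |63|f3|5b|55|4e|63|ca|4e|
→ t2 |63|4e|5b|63|4e|ca|ca|4e|
→ t3 |f3|4e|55|ca|63|ca|4e|4e|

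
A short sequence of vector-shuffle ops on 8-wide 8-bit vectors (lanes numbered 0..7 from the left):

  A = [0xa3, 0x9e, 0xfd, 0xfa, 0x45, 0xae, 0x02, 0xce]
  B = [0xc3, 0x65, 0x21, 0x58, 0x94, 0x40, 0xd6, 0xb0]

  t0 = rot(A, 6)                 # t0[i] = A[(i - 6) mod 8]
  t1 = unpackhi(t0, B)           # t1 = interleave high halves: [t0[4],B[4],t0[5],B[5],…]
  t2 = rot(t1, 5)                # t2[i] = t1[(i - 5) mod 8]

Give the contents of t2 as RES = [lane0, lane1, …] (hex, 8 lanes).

  t0: fd fa 45 ae 02 ce a3 9e
  t1: 02 94 ce 40 a3 d6 9e b0
  t2: 40 a3 d6 9e b0 02 94 ce

RES = [ 0x40  0xa3  0xd6  0x9e  0xb0  0x02  0x94  0xce ]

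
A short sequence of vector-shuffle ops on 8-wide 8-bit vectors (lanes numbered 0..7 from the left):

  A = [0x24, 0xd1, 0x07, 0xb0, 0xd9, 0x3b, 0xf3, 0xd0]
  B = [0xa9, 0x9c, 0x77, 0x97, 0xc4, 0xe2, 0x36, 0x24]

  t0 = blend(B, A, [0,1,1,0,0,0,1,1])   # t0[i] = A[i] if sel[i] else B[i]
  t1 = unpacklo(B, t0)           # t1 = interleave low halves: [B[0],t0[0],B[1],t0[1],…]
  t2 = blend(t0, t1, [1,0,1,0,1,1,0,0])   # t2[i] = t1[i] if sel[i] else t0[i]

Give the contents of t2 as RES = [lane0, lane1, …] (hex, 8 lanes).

RES = [0xa9, 0xd1, 0x9c, 0x97, 0x77, 0x07, 0xf3, 0xd0]

  t0: a9 d1 07 97 c4 e2 f3 d0
  t1: a9 a9 9c d1 77 07 97 97
  t2: a9 d1 9c 97 77 07 f3 d0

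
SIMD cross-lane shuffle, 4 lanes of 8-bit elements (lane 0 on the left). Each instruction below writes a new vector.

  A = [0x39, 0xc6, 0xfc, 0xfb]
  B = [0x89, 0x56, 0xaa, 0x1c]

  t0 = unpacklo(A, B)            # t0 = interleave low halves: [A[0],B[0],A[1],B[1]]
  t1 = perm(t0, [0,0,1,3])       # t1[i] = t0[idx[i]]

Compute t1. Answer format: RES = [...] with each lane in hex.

RES = [ 0x39  0x39  0x89  0x56 ]

t0 = [0x39, 0x89, 0xc6, 0x56]
t1 = [0x39, 0x39, 0x89, 0x56]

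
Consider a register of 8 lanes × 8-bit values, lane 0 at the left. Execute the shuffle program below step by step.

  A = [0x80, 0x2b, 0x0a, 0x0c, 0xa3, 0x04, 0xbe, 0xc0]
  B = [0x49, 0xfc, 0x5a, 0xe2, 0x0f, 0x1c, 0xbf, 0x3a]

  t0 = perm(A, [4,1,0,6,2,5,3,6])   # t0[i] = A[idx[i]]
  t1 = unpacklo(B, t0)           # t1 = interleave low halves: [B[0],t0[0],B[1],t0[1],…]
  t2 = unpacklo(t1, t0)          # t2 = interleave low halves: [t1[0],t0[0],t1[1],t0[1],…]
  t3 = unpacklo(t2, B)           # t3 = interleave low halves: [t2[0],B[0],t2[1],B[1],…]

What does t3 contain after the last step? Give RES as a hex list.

RES = [ 0x49  0x49  0xa3  0xfc  0xa3  0x5a  0x2b  0xe2 ]

  t0: a3 2b 80 be 0a 04 0c be
  t1: 49 a3 fc 2b 5a 80 e2 be
  t2: 49 a3 a3 2b fc 80 2b be
  t3: 49 49 a3 fc a3 5a 2b e2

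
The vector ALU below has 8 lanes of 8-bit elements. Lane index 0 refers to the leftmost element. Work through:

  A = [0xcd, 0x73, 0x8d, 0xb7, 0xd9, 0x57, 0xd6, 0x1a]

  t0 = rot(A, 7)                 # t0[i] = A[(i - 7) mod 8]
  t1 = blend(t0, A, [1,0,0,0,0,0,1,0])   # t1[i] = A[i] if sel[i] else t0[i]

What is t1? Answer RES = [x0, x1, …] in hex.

RES = [ 0xcd  0x8d  0xb7  0xd9  0x57  0xd6  0xd6  0xcd ]

t0 = [0x73, 0x8d, 0xb7, 0xd9, 0x57, 0xd6, 0x1a, 0xcd]
t1 = [0xcd, 0x8d, 0xb7, 0xd9, 0x57, 0xd6, 0xd6, 0xcd]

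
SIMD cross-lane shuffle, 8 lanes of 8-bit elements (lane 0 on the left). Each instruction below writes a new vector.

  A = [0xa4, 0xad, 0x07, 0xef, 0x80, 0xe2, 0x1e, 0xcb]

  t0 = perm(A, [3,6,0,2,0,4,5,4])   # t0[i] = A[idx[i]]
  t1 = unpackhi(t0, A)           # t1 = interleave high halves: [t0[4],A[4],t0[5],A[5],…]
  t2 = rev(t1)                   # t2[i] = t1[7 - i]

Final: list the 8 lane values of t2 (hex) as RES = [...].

RES = [0xcb, 0x80, 0x1e, 0xe2, 0xe2, 0x80, 0x80, 0xa4]

t0 = [0xef, 0x1e, 0xa4, 0x07, 0xa4, 0x80, 0xe2, 0x80]
t1 = [0xa4, 0x80, 0x80, 0xe2, 0xe2, 0x1e, 0x80, 0xcb]
t2 = [0xcb, 0x80, 0x1e, 0xe2, 0xe2, 0x80, 0x80, 0xa4]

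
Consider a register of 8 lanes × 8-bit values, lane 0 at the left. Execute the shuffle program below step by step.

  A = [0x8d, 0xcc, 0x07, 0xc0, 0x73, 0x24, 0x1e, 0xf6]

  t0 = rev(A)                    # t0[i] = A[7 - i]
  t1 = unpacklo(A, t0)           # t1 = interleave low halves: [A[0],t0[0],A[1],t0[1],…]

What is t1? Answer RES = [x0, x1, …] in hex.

RES = [0x8d, 0xf6, 0xcc, 0x1e, 0x07, 0x24, 0xc0, 0x73]

t0 = [0xf6, 0x1e, 0x24, 0x73, 0xc0, 0x07, 0xcc, 0x8d]
t1 = [0x8d, 0xf6, 0xcc, 0x1e, 0x07, 0x24, 0xc0, 0x73]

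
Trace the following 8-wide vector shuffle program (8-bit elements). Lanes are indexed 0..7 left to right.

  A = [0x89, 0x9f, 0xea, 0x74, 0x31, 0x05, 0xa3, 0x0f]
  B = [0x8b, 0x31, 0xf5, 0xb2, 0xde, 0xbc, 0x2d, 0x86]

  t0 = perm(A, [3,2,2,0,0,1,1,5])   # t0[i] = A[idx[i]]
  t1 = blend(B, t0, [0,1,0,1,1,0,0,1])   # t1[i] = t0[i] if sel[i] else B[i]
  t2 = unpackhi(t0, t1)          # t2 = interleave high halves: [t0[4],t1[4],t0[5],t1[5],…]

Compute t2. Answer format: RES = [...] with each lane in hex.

RES = [0x89, 0x89, 0x9f, 0xbc, 0x9f, 0x2d, 0x05, 0x05]

  t0: 74 ea ea 89 89 9f 9f 05
  t1: 8b ea f5 89 89 bc 2d 05
  t2: 89 89 9f bc 9f 2d 05 05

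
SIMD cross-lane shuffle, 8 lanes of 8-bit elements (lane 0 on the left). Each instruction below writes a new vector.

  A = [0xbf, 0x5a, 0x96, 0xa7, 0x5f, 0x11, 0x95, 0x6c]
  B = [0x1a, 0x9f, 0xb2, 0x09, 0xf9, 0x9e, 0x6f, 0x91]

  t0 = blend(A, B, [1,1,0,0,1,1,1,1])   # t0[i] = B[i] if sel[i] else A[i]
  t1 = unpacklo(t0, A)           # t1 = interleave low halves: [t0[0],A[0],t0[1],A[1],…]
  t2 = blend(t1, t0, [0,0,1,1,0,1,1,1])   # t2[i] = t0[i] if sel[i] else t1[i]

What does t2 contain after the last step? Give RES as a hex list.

→ t0 |1a|9f|96|a7|f9|9e|6f|91|
→ t1 |1a|bf|9f|5a|96|96|a7|a7|
→ t2 |1a|bf|96|a7|96|9e|6f|91|

RES = [0x1a, 0xbf, 0x96, 0xa7, 0x96, 0x9e, 0x6f, 0x91]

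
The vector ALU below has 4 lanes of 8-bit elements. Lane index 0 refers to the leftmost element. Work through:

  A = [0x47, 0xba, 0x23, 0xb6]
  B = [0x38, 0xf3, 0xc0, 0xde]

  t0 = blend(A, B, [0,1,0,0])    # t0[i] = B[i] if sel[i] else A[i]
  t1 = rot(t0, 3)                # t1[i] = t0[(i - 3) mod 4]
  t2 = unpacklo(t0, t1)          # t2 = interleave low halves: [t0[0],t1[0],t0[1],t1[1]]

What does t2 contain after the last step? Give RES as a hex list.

→ t0 |47|f3|23|b6|
→ t1 |f3|23|b6|47|
→ t2 |47|f3|f3|23|

RES = [0x47, 0xf3, 0xf3, 0x23]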